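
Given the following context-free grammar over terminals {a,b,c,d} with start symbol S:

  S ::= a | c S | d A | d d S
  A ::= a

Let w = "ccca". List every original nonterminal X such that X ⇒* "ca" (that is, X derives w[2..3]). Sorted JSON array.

CNF form of G:
  S -> T0 S | T1 A | T1 X2 | a
  A -> a
  T0 -> c
  T1 -> d
  X2 -> T1 S

CYK table (by increasing span), restricted to cells inside w[2..3]:
  cell(2,2) c: {T0}  orig:{}
  cell(3,3) a: {A,S}
  cell(2,3) ca: {S}

Original NTs in T[2,3] deriving "ca": ["S"]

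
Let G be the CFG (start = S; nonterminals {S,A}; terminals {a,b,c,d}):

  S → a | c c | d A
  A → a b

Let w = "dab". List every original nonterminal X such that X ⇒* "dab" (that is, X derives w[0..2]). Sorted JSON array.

Convert to CNF:
  S -> T2 T2 | T3 A | a
  A -> T0 T1
  T0 -> a
  T1 -> b
  T2 -> c
  T3 -> d

CYK table (by increasing span), restricted to cells inside w[0..2]:
  cell(0,0) d: {T3}  orig:{}
  cell(1,1) a: {S,T0}  orig:{S}
  cell(2,2) b: {T1}  orig:{}
  cell(0,1) da: ∅
  cell(1,2) ab: {A}
  cell(0,2) dab: {S}

Original NTs in T[0,2] deriving "dab": ["S"]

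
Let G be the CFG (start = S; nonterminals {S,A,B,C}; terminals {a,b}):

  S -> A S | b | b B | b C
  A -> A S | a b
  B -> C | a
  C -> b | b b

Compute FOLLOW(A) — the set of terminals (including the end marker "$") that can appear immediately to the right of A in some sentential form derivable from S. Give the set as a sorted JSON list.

Compute FIRST by fixpoint:
iter 1:
  A via A→a b: +{a}
  B via B→a: +{a}
  C via C→b: +{b}
  S via S→A S: +{a}
  S via S→b: +{b}
  FIRST(S)={a,b}  FIRST(A)={a}  FIRST(B)={a}  FIRST(C)={b}
iter 2:
  B via B→C: +{b}
  FIRST(S)={a,b}  FIRST(A)={a}  FIRST(B)={a,b}  FIRST(C)={b}
iter 3: done
  FIRST(S)={a,b}  FIRST(A)={a}  FIRST(B)={a,b}  FIRST(C)={b}

Compute FOLLOW by fixpoint:
initialize: $ ∈ FOLLOW(S)
pass 1:
  A→A S: FOLLOW(A) ⊇ FIRST(S) = {a,b}; new: +{a,b}
  A→A S: FOLLOW(S) ⊇ FOLLOW(A) ⊇ {a,b}; new: +{a,b}
  S→b B: FOLLOW(B) ⊇ FOLLOW(S) ⊇ {$,a,b}; new: +{$,a,b}
  S→b C: FOLLOW(C) ⊇ FOLLOW(S) ⊇ {$,a,b}; new: +{$,a,b}
  FOLLOW(S)={$,a,b}  FOLLOW(A)={a,b}  FOLLOW(B)={$,a,b}  FOLLOW(C)={$,a,b}
pass 2: (stable)
  FOLLOW(S)={$,a,b}  FOLLOW(A)={a,b}  FOLLOW(B)={$,a,b}  FOLLOW(C)={$,a,b}

FOLLOW(A) = ["a", "b"]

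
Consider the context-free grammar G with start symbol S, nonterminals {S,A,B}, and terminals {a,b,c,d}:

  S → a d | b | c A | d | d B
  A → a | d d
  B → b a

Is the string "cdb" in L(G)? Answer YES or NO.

CNF form of G:
  S -> T0 B | T2 T0 | T3 A | b | d
  A -> T0 T0 | a
  B -> T1 T2
  T0 -> d
  T1 -> b
  T2 -> a
  T3 -> c

Fill CYK table bottom-up:
  T[0,0] 'c' = {T3}  orig:{}
  T[1,1] 'd' = {S,T0}  orig:{S}
  T[2,2] 'b' = {S,T1}  orig:{S}
  T[0,1] 'cd' = ∅
  T[1,2] 'db' = ∅
  T[0,2] 'cdb' = ∅

S ∉ T[0,2] ⇒ NO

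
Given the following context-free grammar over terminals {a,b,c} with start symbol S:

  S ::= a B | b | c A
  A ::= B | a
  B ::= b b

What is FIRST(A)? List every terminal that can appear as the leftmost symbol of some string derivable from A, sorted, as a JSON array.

Compute FIRST by fixpoint:
round 1:
  A via A→a: +{a}
  B via B→b b: +{b}
  S via S→a B: +{a}
  S via S→b: +{b}
  S via S→c A: +{c}
  FIRST(S)={a,b,c}  FIRST(A)={a}  FIRST(B)={b}
round 2:
  A via A→B: +{b}
  FIRST(S)={a,b,c}  FIRST(A)={a,b}  FIRST(B)={b}
round 3: — fixpoint
  FIRST(S)={a,b,c}  FIRST(A)={a,b}  FIRST(B)={b}

FIRST(A) = ["a", "b"]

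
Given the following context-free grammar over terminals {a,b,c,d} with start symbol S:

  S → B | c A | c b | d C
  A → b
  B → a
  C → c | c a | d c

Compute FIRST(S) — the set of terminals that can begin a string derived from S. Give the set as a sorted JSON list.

FIRST iteration:
round 1:
  A via A→b: +{b}
  B via B→a: +{a}
  C via C→c: +{c}
  C via C→d c: +{d}
  S via S→B: +{a}
  S via S→c A: +{c}
  S via S→d C: +{d}
  FIRST(S)={a,c,d}  FIRST(A)={b}  FIRST(B)={a}  FIRST(C)={c,d}
round 2: (no change)
  FIRST(S)={a,c,d}  FIRST(A)={b}  FIRST(B)={a}  FIRST(C)={c,d}

FIRST(S) = ["a", "c", "d"]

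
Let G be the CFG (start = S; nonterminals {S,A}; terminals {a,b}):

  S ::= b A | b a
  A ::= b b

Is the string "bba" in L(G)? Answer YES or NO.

Convert to CNF:
  S -> T0 A | T0 T1
  A -> T0 T0
  T0 -> b
  T1 -> a

CYK table (by increasing span):
  cell(0,0) b: {T0}  orig:{}
  cell(1,1) b: {T0}  orig:{}
  cell(2,2) a: {T1}  orig:{}
  cell(0,1) bb: {A}
  cell(1,2) ba: {S}
  cell(0,2) bba: ∅

S ∉ T[0,2] ⇒ NO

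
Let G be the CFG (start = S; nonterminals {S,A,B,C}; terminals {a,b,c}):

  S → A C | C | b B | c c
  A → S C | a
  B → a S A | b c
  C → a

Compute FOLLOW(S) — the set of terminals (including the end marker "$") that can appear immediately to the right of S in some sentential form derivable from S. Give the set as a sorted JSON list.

Compute FIRST by fixpoint:
pass 1:
  A via A→a: +{a}
  B via B→a S A: +{a}
  B via B→b c: +{b}
  C via C→a: +{a}
  S via S→A C: +{a}
  S via S→b B: +{b}
  S via S→c c: +{c}
  FIRST[S]={a,b,c}  FIRST[A]={a}  FIRST[B]={a,b}  FIRST[C]={a}
pass 2:
  A via A→S C: +{b,c}
  FIRST[S]={a,b,c}  FIRST[A]={a,b,c}  FIRST[B]={a,b}  FIRST[C]={a}
pass 3: (no change)
  FIRST[S]={a,b,c}  FIRST[A]={a,b,c}  FIRST[B]={a,b}  FIRST[C]={a}

FOLLOW sets:
initialize: $ ∈ FOLLOW(S)
[1]
  A→S C: FOLLOW(S) ⊇ FIRST(C) = {a}; new: +{a}
  B→a S A: FOLLOW(S) ⊇ FIRST(A) = {a,b,c}; new: +{b,c}
  S→A C: FOLLOW(A) ⊇ FIRST(C) = {a}; new: +{a}
  S→A C: FOLLOW(C) ⊇ FOLLOW(S) ⊇ {$,a,b,c}; new: +{$,a,b,c}
  S→b B: FOLLOW(B) ⊇ FOLLOW(S) ⊇ {$,a,b,c}; new: +{$,a,b,c}
  FOLLOW[S]={$,a,b,c}  FOLLOW[A]={a}  FOLLOW[B]={$,a,b,c}  FOLLOW[C]={$,a,b,c}
[2]
  B→a S A: FOLLOW(A) ⊇ FOLLOW(B) ⊇ {$,a,b,c}; new: +{$,b,c}
  FOLLOW[S]={$,a,b,c}  FOLLOW[A]={$,a,b,c}  FOLLOW[B]={$,a,b,c}  FOLLOW[C]={$,a,b,c}
[3] done
  FOLLOW[S]={$,a,b,c}  FOLLOW[A]={$,a,b,c}  FOLLOW[B]={$,a,b,c}  FOLLOW[C]={$,a,b,c}

FOLLOW(S) = ["$", "a", "b", "c"]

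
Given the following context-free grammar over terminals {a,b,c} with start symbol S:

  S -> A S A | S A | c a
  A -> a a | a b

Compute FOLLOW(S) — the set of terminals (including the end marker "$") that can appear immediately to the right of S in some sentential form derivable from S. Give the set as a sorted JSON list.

FIRST iteration:
pass 1:
  A via A→a a: +{a}
  S via S→A S A: +{a}
  S via S→c a: +{c}
  FIRST(S)={a,c}  FIRST(A)={a}
pass 2: (stable)
  FIRST(S)={a,c}  FIRST(A)={a}

FOLLOW iteration:
initialize: $ ∈ FOLLOW(S)
iter 1:
  S→A S A: FOLLOW(A) ⊇ FIRST(S) = {a,c}; new: +{a,c}
  S→A S A: FOLLOW(S) ⊇ FIRST(A) = {a}; new: +{a}
  S→A S A: FOLLOW(A) ⊇ FOLLOW(S) ⊇ {$,a}; new: +{$}
  S: {$,a}  A: {$,a,c}
iter 2: (stable)
  S: {$,a}  A: {$,a,c}

FOLLOW(S) = ["$", "a"]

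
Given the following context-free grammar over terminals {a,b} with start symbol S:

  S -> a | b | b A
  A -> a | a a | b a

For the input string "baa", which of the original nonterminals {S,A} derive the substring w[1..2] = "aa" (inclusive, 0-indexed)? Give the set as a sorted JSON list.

Convert to CNF:
  S -> T1 A | a | b
  A -> T0 T0 | T1 T0 | a
  T0 -> a
  T1 -> b

CYK table (by increasing span) — only the sub-triangle for w[1..2]:
  [1..1]={A,S,T0}  "a"  orig:{A,S}
  [2..2]={A,S,T0}  "a"  orig:{A,S}
  [1..2]={A}  "aa"

Original NTs in T[1,2] deriving "aa": ["A"]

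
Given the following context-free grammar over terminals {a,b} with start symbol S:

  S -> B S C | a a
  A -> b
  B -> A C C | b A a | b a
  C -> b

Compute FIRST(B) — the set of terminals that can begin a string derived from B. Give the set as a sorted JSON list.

FIRST iteration:
pass 1:
  A via A→b: +{b}
  B via B→A C C: +{b}
  C via C→b: +{b}
  S via S→B S C: +{b}
  S via S→a a: +{a}
  FIRST[S]={a,b}  FIRST[A]={b}  FIRST[B]={b}  FIRST[C]={b}
pass 2: (stable)
  FIRST[S]={a,b}  FIRST[A]={b}  FIRST[B]={b}  FIRST[C]={b}

FIRST(B) = ["b"]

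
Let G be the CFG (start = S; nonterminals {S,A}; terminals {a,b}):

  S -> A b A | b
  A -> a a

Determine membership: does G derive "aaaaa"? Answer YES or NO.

CNF form of G:
  S -> A X2 | b
  A -> T0 T0
  T0 -> a
  T1 -> b
  X2 -> T1 A

CYK fill:
  cell(0,0) a: {T0}  orig:{}
  cell(1,1) a: {T0}  orig:{}
  cell(2,2) a: {T0}  orig:{}
  cell(3,3) a: {T0}  orig:{}
  cell(4,4) a: {T0}  orig:{}
  cell(0,1) aa: {A}
  cell(1,2) aa: {A}
  cell(2,3) aa: {A}
  cell(3,4) aa: {A}
  cell(0,2) aaa: ∅
  cell(1,3) aaa: ∅
  cell(2,4) aaa: ∅
  cell(0,3) aaaa: ∅
  cell(1,4) aaaa: ∅
  cell(0,4) aaaaa: ∅

S ∉ T[0,4] ⇒ NO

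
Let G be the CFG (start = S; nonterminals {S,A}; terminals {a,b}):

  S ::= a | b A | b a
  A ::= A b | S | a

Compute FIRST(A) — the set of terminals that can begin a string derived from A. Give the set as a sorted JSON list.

FIRST sets, iterate to fixpoint:
iter 1:
  A via A→a: +{a}
  S via S→a: +{a}
  S via S→b A: +{b}
  FIRST(S)={a,b}  FIRST(A)={a}
iter 2:
  A via A→S: +{b}
  FIRST(S)={a,b}  FIRST(A)={a,b}
iter 3: — fixpoint
  FIRST(S)={a,b}  FIRST(A)={a,b}

FIRST(A) = ["a", "b"]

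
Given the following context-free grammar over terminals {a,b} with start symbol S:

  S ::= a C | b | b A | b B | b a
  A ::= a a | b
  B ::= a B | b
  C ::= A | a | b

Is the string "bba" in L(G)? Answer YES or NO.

CNF form of G:
  S -> T0 C | T1 A | T1 B | T1 T0 | b
  A -> T0 T0 | b
  B -> T0 B | b
  C -> T0 T0 | a | b
  T0 -> a
  T1 -> b

Fill CYK table bottom-up:
  cell(0,0) b: {A,B,C,S,T1}  orig:{A,B,C,S}
  cell(1,1) b: {A,B,C,S,T1}  orig:{A,B,C,S}
  cell(2,2) a: {C,T0}  orig:{C}
  cell(0,1) bb: {S}
  cell(1,2) ba: {S}
  cell(0,2) bba: ∅

S ∉ T[0,2] ⇒ NO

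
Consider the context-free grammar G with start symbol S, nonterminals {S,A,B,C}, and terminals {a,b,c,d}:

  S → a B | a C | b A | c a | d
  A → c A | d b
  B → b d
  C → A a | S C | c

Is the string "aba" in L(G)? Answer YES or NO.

CNF form of G:
  S -> T0 T3 | T2 A | T3 B | T3 C | d
  A -> T0 A | T1 T2
  B -> T2 T1
  C -> A T3 | S C | c
  T0 -> c
  T1 -> d
  T2 -> b
  T3 -> a

Fill CYK table bottom-up:
  [0..0]={T3}  "a"  orig:{}
  [1..1]={T2}  "b"  orig:{}
  [2..2]={T3}  "a"  orig:{}
  [0..1]=∅  "ab"
  [1..2]=∅  "ba"
  [0..2]=∅  "aba"

S ∉ T[0,2] ⇒ NO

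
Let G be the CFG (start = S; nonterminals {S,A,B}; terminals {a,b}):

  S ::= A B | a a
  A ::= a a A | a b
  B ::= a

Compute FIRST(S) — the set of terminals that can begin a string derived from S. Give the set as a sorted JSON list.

Compute FIRST by fixpoint:
round 1:
  A via A→a a A: +{a}
  B via B→a: +{a}
  S via S→A B: +{a}
  S: {a}  A: {a}  B: {a}
round 2: — fixpoint
  S: {a}  A: {a}  B: {a}

FIRST(S) = ["a"]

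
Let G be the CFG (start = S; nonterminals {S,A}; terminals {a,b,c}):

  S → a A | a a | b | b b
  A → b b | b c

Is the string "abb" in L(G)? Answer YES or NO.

Convert to CNF:
  S -> T0 T0 | T2 A | T2 T2 | b
  A -> T0 T0 | T0 T1
  T0 -> b
  T1 -> c
  T2 -> a

CYK table (by increasing span):
  [0..0]={T2}  "a"  orig:{}
  [1..1]={S,T0}  "b"  orig:{S}
  [2..2]={S,T0}  "b"  orig:{S}
  [0..1]=∅  "ab"
  [1..2]={A,S}  "bb"
  [0..2]={S}  "abb"

S ∈ T[0,2] ⇒ YES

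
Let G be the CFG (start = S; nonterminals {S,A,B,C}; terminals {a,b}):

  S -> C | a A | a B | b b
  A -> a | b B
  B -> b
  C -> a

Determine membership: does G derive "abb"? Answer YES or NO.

Convert to CNF:
  S -> T0 T0 | T1 A | T1 B | a
  A -> T0 B | a
  B -> b
  C -> a
  T0 -> b
  T1 -> a

CYK fill:
  T[0,0] 'a' = {A,C,S,T1}  orig:{A,C,S}
  T[1,1] 'b' = {B,T0}  orig:{B}
  T[2,2] 'b' = {B,T0}  orig:{B}
  T[0,1] 'ab' = {S}
  T[1,2] 'bb' = {A,S}
  T[0,2] 'abb' = {S}

S ∈ T[0,2] ⇒ YES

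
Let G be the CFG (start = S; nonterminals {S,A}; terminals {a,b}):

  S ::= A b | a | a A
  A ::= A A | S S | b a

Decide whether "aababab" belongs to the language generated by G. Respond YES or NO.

Convert to CNF:
  S -> A T0 | T1 A | a
  A -> A A | S S | T0 T1
  T0 -> b
  T1 -> a

CYK table (by increasing span):
  T[0,0] 'a' = {S,T1}  orig:{S}
  T[1,1] 'a' = {S,T1}  orig:{S}
  T[2,2] 'b' = {T0}  orig:{}
  T[3,3] 'a' = {S,T1}  orig:{S}
  T[4,4] 'b' = {T0}  orig:{}
  T[5,5] 'a' = {S,T1}  orig:{S}
  T[6,6] 'b' = {T0}  orig:{}
  T[0,1] 'aa' = {A}
  T[1,2] 'ab' = ∅
  T[2,3] 'ba' = {A}
  T[3,4] 'ab' = ∅
  T[4,5] 'ba' = {A}
  T[5,6] 'ab' = ∅
  T[0,2] 'aab' = {S}
  T[1,3] 'aba' = {S}
  T[2,4] 'bab' = {S}
  T[3,5] 'aba' = {S}
  T[4,6] 'bab' = {S}
  T[0,3] 'aaba' = {A}
  T[1,4] 'abab' = {A}
  T[2,5] 'baba' = {A}
  T[3,6] 'abab' = {A}
  T[0,4] 'aabab' = {S}
  T[1,5] 'ababa' = {S}
  T[2,6] 'babab' = {S}
  T[0,5] 'aababa' = {A}
  T[1,6] 'ababab' = {A}
  T[0,6] 'aababab' = {S}

S ∈ T[0,6] ⇒ YES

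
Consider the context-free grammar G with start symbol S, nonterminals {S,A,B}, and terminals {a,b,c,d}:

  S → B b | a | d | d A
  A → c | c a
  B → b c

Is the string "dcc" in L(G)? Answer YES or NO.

Convert to CNF:
  S -> B T2 | T3 A | a | d
  A -> T0 T1 | c
  B -> T2 T0
  T0 -> c
  T1 -> a
  T2 -> b
  T3 -> d

CYK table (by increasing span):
  T[0,0] 'd' = {S,T3}  orig:{S}
  T[1,1] 'c' = {A,T0}  orig:{A}
  T[2,2] 'c' = {A,T0}  orig:{A}
  T[0,1] 'dc' = {S}
  T[1,2] 'cc' = ∅
  T[0,2] 'dcc' = ∅

S ∉ T[0,2] ⇒ NO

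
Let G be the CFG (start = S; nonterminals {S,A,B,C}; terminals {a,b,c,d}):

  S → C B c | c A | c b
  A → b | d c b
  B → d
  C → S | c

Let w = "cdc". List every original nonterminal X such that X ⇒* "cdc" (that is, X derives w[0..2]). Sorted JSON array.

Convert to CNF:
  S -> C X5 | T1 A | T1 T2
  A -> T0 X3 | b
  B -> d
  C -> C X4 | T1 A | T1 T2 | c
  T0 -> d
  T1 -> c
  T2 -> b
  X3 -> T1 T2
  X4 -> B T1
  X5 -> B T1

CYK fill — only the sub-triangle for w[0..2]:
  T[0,0] 'c' = {C,T1}  orig:{C}
  T[1,1] 'd' = {B,T0}  orig:{B}
  T[2,2] 'c' = {C,T1}  orig:{C}
  T[0,1] 'cd' = ∅
  T[1,2] 'dc' = {X4,X5}  orig:{}
  T[0,2] 'cdc' = {C,S}

Original NTs in T[0,2] deriving "cdc": ["C", "S"]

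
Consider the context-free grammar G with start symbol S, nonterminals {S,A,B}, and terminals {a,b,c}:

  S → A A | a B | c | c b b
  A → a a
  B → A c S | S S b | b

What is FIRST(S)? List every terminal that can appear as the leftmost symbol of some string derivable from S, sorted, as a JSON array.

FIRST iteration:
[1]
  A via A→a a: +{a}
  B via B→A c S: +{a}
  B via B→b: +{b}
  S via S→A A: +{a}
  S via S→c: +{c}
  S: {a,c}  A: {a}  B: {a,b}
[2]
  B via B→S S b: +{c}
  S: {a,c}  A: {a}  B: {a,b,c}
[3] (stable)
  S: {a,c}  A: {a}  B: {a,b,c}

FIRST(S) = ["a", "c"]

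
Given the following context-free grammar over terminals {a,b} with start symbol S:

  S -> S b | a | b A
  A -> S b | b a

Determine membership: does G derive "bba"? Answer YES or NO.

Convert to CNF:
  S -> S T0 | T0 A | a
  A -> S T0 | T0 T1
  T0 -> b
  T1 -> a

Fill CYK table bottom-up:
  cell(0,0) b: {T0}  orig:{}
  cell(1,1) b: {T0}  orig:{}
  cell(2,2) a: {S,T1}  orig:{S}
  cell(0,1) bb: ∅
  cell(1,2) ba: {A}
  cell(0,2) bba: {S}

S ∈ T[0,2] ⇒ YES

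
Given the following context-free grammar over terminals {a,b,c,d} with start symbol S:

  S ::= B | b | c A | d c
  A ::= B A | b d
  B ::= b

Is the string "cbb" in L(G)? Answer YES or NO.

CNF form of G:
  S -> T1 T2 | T2 A | b
  A -> B A | T0 T1
  B -> b
  T0 -> b
  T1 -> d
  T2 -> c

CYK table (by increasing span):
  T[0,0] 'c' = {T2}  orig:{}
  T[1,1] 'b' = {B,S,T0}  orig:{B,S}
  T[2,2] 'b' = {B,S,T0}  orig:{B,S}
  T[0,1] 'cb' = ∅
  T[1,2] 'bb' = ∅
  T[0,2] 'cbb' = ∅

S ∉ T[0,2] ⇒ NO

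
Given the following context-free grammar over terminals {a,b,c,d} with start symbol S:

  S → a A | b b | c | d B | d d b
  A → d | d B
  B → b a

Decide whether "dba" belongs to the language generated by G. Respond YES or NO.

Convert to CNF:
  S -> T0 B | T0 X3 | T1 T1 | T2 A | c
  A -> T0 B | d
  B -> T1 T2
  T0 -> d
  T1 -> b
  T2 -> a
  X3 -> T0 T1

CYK fill:
  T[0,0] 'd' = {A,T0}  orig:{A}
  T[1,1] 'b' = {T1}  orig:{}
  T[2,2] 'a' = {T2}  orig:{}
  T[0,1] 'db' = {X3}  orig:{}
  T[1,2] 'ba' = {B}
  T[0,2] 'dba' = {A,S}

S ∈ T[0,2] ⇒ YES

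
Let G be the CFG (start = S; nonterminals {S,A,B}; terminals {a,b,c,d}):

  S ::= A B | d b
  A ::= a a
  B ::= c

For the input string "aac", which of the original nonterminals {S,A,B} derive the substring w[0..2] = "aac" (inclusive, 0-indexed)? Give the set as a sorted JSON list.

CNF form of G:
  S -> A B | T1 T2
  A -> T0 T0
  B -> c
  T0 -> a
  T1 -> d
  T2 -> b

CYK table (by increasing span) (cells [i..j] with 0 ≤ i ≤ j ≤ 2 only):
  T[0,0] 'a' = {T0}  orig:{}
  T[1,1] 'a' = {T0}  orig:{}
  T[2,2] 'c' = {B}
  T[0,1] 'aa' = {A}
  T[1,2] 'ac' = ∅
  T[0,2] 'aac' = {S}

Original NTs in T[0,2] deriving "aac": ["S"]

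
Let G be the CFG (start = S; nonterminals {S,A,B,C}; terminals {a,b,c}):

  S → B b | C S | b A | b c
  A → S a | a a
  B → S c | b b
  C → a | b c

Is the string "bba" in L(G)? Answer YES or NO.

Convert to CNF:
  S -> B T2 | C S | T2 A | T2 T1
  A -> S T0 | T0 T0
  B -> S T1 | T2 T2
  C -> T2 T1 | a
  T0 -> a
  T1 -> c
  T2 -> b

CYK table (by increasing span):
  T[0,0] 'b' = {T2}  orig:{}
  T[1,1] 'b' = {T2}  orig:{}
  T[2,2] 'a' = {C,T0}  orig:{C}
  T[0,1] 'bb' = {B}
  T[1,2] 'ba' = ∅
  T[0,2] 'bba' = ∅

S ∉ T[0,2] ⇒ NO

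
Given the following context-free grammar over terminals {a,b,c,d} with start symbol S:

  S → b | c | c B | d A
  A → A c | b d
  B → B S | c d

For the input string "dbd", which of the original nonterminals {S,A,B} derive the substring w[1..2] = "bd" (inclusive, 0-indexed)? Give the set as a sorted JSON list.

CNF form of G:
  S -> T0 B | T2 A | b | c
  A -> A T0 | T1 T2
  B -> B S | T0 T2
  T0 -> c
  T1 -> b
  T2 -> d

Fill CYK table bottom-up — only the sub-triangle for w[1..2]:
  T[1,1] 'b' = {S,T1}  orig:{S}
  T[2,2] 'd' = {T2}  orig:{}
  T[1,2] 'bd' = {A}

Original NTs in T[1,2] deriving "bd": ["A"]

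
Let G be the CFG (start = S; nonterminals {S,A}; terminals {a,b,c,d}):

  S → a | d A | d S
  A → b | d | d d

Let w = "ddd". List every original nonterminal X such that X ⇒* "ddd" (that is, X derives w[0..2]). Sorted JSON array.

Convert to CNF:
  S -> T0 A | T0 S | a
  A -> T0 T0 | b | d
  T0 -> d

CYK table (by increasing span) — only the sub-triangle for w[0..2]:
  cell(0,0) d: {A,T0}  orig:{A}
  cell(1,1) d: {A,T0}  orig:{A}
  cell(2,2) d: {A,T0}  orig:{A}
  cell(0,1) dd: {A,S}
  cell(1,2) dd: {A,S}
  cell(0,2) ddd: {S}

Original NTs in T[0,2] deriving "ddd": ["S"]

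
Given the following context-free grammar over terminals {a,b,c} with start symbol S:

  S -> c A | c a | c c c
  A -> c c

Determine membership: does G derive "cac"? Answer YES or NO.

CNF form of G:
  S -> T0 A | T0 T1 | T0 X2
  A -> T0 T0
  T0 -> c
  T1 -> a
  X2 -> T0 T0

Fill CYK table bottom-up:
  [0..0]={T0}  "c"  orig:{}
  [1..1]={T1}  "a"  orig:{}
  [2..2]={T0}  "c"  orig:{}
  [0..1]={S}  "ca"
  [1..2]=∅  "ac"
  [0..2]=∅  "cac"

S ∉ T[0,2] ⇒ NO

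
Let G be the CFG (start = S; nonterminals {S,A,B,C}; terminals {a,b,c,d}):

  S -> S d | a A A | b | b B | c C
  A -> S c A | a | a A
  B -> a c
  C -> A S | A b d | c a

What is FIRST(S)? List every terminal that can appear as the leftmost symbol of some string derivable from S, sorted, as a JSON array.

FIRST sets, iterate to fixpoint:
pass 1:
  A via A→a: +{a}
  B via B→a c: +{a}
  C via C→A S: +{a}
  C via C→c a: +{c}
  S via S→a A A: +{a}
  S via S→b: +{b}
  S via S→c C: +{c}
  FIRST[S]={a,b,c}  FIRST[A]={a}  FIRST[B]={a}  FIRST[C]={a,c}
pass 2:
  A via A→S c A: +{b,c}
  C via C→A S: +{b}
  FIRST[S]={a,b,c}  FIRST[A]={a,b,c}  FIRST[B]={a}  FIRST[C]={a,b,c}
pass 3: — fixpoint
  FIRST[S]={a,b,c}  FIRST[A]={a,b,c}  FIRST[B]={a}  FIRST[C]={a,b,c}

FIRST(S) = ["a", "b", "c"]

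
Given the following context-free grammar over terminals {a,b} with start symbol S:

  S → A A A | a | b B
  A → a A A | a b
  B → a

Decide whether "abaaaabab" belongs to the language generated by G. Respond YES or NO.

Convert to CNF:
  S -> A X3 | T1 B | a
  A -> T0 T1 | T0 X2
  B -> a
  T0 -> a
  T1 -> b
  X2 -> A A
  X3 -> A A

CYK table (by increasing span):
  cell(0,0) a: {B,S,T0}  orig:{B,S}
  cell(1,1) b: {T1}  orig:{}
  cell(2,2) a: {B,S,T0}  orig:{B,S}
  cell(3,3) a: {B,S,T0}  orig:{B,S}
  cell(4,4) a: {B,S,T0}  orig:{B,S}
  cell(5,5) a: {B,S,T0}  orig:{B,S}
  cell(6,6) b: {T1}  orig:{}
  cell(7,7) a: {B,S,T0}  orig:{B,S}
  cell(8,8) b: {T1}  orig:{}
  cell(0,1) ab: {A}
  cell(1,2) ba: {S}
  cell(2,3) aa: ∅
  cell(3,4) aa: ∅
  cell(4,5) aa: ∅
  cell(5,6) ab: {A}
  cell(6,7) ba: {S}
  cell(7,8) ab: {A}
  cell(0,2) aba: ∅
  cell(1,3) baa: ∅
  cell(2,4) aaa: ∅
  cell(3,5) aaa: ∅
  cell(4,6) aab: ∅
  cell(5,7) aba: ∅
  cell(6,8) bab: ∅
  cell(0,3) abaa: ∅
  cell(1,4) baaa: ∅
  cell(2,5) aaaa: ∅
  cell(3,6) aaab: ∅
  cell(4,7) aaba: ∅
  cell(5,8) abab: {X2,X3}  orig:{}
  cell(0,4) abaaa: ∅
  cell(1,5) baaaa: ∅
  cell(2,6) aaaab: ∅
  cell(3,7) aaaba: ∅
  cell(4,8) aabab: {A}
  cell(0,5) abaaaa: ∅
  cell(1,6) baaaab: ∅
  cell(2,7) aaaaba: ∅
  cell(3,8) aaabab: ∅
  cell(0,6) abaaaab: ∅
  cell(1,7) baaaaba: ∅
  cell(2,8) aaaabab: ∅
  cell(0,7) abaaaaba: ∅
  cell(1,8) baaaabab: ∅
  cell(0,8) abaaaabab: ∅

S ∉ T[0,8] ⇒ NO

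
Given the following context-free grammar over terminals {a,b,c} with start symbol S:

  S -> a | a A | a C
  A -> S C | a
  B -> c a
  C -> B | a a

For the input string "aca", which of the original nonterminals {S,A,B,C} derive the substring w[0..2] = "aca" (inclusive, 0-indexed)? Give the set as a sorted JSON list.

CNF form of G:
  S -> T1 A | T1 C | a
  A -> S C | a
  B -> T0 T1
  C -> T0 T1 | T1 T1
  T0 -> c
  T1 -> a

CYK fill, restricted to cells inside w[0..2]:
  T[0,0] 'a' = {A,S,T1}  orig:{A,S}
  T[1,1] 'c' = {T0}  orig:{}
  T[2,2] 'a' = {A,S,T1}  orig:{A,S}
  T[0,1] 'ac' = ∅
  T[1,2] 'ca' = {B,C}
  T[0,2] 'aca' = {A,S}

Original NTs in T[0,2] deriving "aca": ["A", "S"]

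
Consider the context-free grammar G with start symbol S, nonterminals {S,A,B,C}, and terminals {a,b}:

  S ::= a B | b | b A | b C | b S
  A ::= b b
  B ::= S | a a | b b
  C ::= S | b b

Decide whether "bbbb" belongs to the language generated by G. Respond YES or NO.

CNF form of G:
  S -> T0 A | T0 C | T0 S | T1 B | b
  A -> T0 T0
  B -> T0 A | T0 C | T0 S | T0 T0 | T1 B | T1 T1 | b
  C -> T0 A | T0 C | T0 S | T0 T0 | T1 B | b
  T0 -> b
  T1 -> a

Fill CYK table bottom-up:
  T[0,0] 'b' = {B,C,S,T0}  orig:{B,C,S}
  T[1,1] 'b' = {B,C,S,T0}  orig:{B,C,S}
  T[2,2] 'b' = {B,C,S,T0}  orig:{B,C,S}
  T[3,3] 'b' = {B,C,S,T0}  orig:{B,C,S}
  T[0,1] 'bb' = {A,B,C,S}
  T[1,2] 'bb' = {A,B,C,S}
  T[2,3] 'bb' = {A,B,C,S}
  T[0,2] 'bbb' = {B,C,S}
  T[1,3] 'bbb' = {B,C,S}
  T[0,3] 'bbbb' = {B,C,S}

S ∈ T[0,3] ⇒ YES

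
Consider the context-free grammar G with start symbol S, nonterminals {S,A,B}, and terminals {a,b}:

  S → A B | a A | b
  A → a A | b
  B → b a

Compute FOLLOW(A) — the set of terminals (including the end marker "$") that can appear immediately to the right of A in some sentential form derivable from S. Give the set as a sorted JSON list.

FIRST iteration:
round 1:
  A via A→a A: +{a}
  A via A→b: +{b}
  B via B→b a: +{b}
  S via S→A B: +{a,b}
  FIRST[S]={a,b}  FIRST[A]={a,b}  FIRST[B]={b}
round 2: done
  FIRST[S]={a,b}  FIRST[A]={a,b}  FIRST[B]={b}

Compute FOLLOW by fixpoint:
seed FOLLOW(S) with $
pass 1:
  S→A B: FOLLOW(A) ⊇ FIRST(B) = {b}; new: +{b}
  S→A B: FOLLOW(B) ⊇ FOLLOW(S) ⊇ {$}; new: +{$}
  S→a A: FOLLOW(A) ⊇ FOLLOW(S) ⊇ {$}; new: +{$}
  FOLLOW[S]={$}  FOLLOW[A]={$,b}  FOLLOW[B]={$}
pass 2: done
  FOLLOW[S]={$}  FOLLOW[A]={$,b}  FOLLOW[B]={$}

FOLLOW(A) = ["$", "b"]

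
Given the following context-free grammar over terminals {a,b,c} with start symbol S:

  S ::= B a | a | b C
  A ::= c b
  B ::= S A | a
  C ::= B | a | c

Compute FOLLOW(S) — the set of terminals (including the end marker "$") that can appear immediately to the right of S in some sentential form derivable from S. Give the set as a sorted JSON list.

FIRST iteration:
iter 1:
  A via A→c b: +{c}
  B via B→a: +{a}
  C via C→B: +{a}
  C via C→c: +{c}
  S via S→B a: +{a}
  S via S→b C: +{b}
  FIRST[S]={a,b}  FIRST[A]={c}  FIRST[B]={a}  FIRST[C]={a,c}
iter 2:
  B via B→S A: +{b}
  C via C→B: +{b}
  FIRST[S]={a,b}  FIRST[A]={c}  FIRST[B]={a,b}  FIRST[C]={a,b,c}
iter 3: (stable)
  FIRST[S]={a,b}  FIRST[A]={c}  FIRST[B]={a,b}  FIRST[C]={a,b,c}

FOLLOW iteration:
seed FOLLOW(S) with $
round 1:
  B→S A: FOLLOW(S) ⊇ FIRST(A) = {c}; new: +{c}
  S→B a: FOLLOW(B) ⊇ FIRST(a) = {a}; new: +{a}
  S→b C: FOLLOW(C) ⊇ FOLLOW(S) ⊇ {$,c}; new: +{$,c}
  S: {$,c}  A: {}  B: {a}  C: {$,c}
round 2:
  B→S A: FOLLOW(A) ⊇ FOLLOW(B) ⊇ {a}; new: +{a}
  C→B: FOLLOW(B) ⊇ FOLLOW(C) ⊇ {$,c}; new: +{$,c}
  S: {$,c}  A: {a}  B: {$,a,c}  C: {$,c}
round 3:
  B→S A: FOLLOW(A) ⊇ FOLLOW(B) ⊇ {$,a,c}; new: +{$,c}
  S: {$,c}  A: {$,a,c}  B: {$,a,c}  C: {$,c}
round 4: — fixpoint
  S: {$,c}  A: {$,a,c}  B: {$,a,c}  C: {$,c}

FOLLOW(S) = ["$", "c"]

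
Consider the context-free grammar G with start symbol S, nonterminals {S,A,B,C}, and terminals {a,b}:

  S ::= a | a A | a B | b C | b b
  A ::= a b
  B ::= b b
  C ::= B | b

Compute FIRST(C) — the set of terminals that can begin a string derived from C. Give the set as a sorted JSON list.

Compute FIRST by fixpoint:
[1]
  A via A→a b: +{a}
  B via B→b b: +{b}
  C via C→B: +{b}
  S via S→a: +{a}
  S via S→b C: +{b}
  FIRST[S]={a,b}  FIRST[A]={a}  FIRST[B]={b}  FIRST[C]={b}
[2] done
  FIRST[S]={a,b}  FIRST[A]={a}  FIRST[B]={b}  FIRST[C]={b}

FIRST(C) = ["b"]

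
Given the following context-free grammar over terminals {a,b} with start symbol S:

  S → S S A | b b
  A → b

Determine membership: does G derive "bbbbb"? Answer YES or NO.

Convert to CNF:
  S -> S X1 | T0 T0
  A -> b
  T0 -> b
  X1 -> S A

Fill CYK table bottom-up:
  T[0,0] 'b' = {A,T0}  orig:{A}
  T[1,1] 'b' = {A,T0}  orig:{A}
  T[2,2] 'b' = {A,T0}  orig:{A}
  T[3,3] 'b' = {A,T0}  orig:{A}
  T[4,4] 'b' = {A,T0}  orig:{A}
  T[0,1] 'bb' = {S}
  T[1,2] 'bb' = {S}
  T[2,3] 'bb' = {S}
  T[3,4] 'bb' = {S}
  T[0,2] 'bbb' = {X1}  orig:{}
  T[1,3] 'bbb' = {X1}  orig:{}
  T[2,4] 'bbb' = {X1}  orig:{}
  T[0,3] 'bbbb' = ∅
  T[1,4] 'bbbb' = ∅
  T[0,4] 'bbbbb' = {S}

S ∈ T[0,4] ⇒ YES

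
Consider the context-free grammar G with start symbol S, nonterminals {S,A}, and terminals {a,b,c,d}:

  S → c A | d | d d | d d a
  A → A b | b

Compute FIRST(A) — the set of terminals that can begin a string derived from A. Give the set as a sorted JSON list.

Compute FIRST by fixpoint:
iter 1:
  A via A→b: +{b}
  S via S→c A: +{c}
  S via S→d: +{d}
  FIRST(S)={c,d}  FIRST(A)={b}
iter 2: — fixpoint
  FIRST(S)={c,d}  FIRST(A)={b}

FIRST(A) = ["b"]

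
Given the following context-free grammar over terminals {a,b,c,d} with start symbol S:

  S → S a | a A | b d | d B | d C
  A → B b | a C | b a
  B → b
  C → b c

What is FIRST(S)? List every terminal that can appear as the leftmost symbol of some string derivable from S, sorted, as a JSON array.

Compute FIRST by fixpoint:
iter 1:
  A via A→a C: +{a}
  A via A→b a: +{b}
  B via B→b: +{b}
  C via C→b c: +{b}
  S via S→a A: +{a}
  S via S→b d: +{b}
  S via S→d B: +{d}
  S: {a,b,d}  A: {a,b}  B: {b}  C: {b}
iter 2: (no change)
  S: {a,b,d}  A: {a,b}  B: {b}  C: {b}

FIRST(S) = ["a", "b", "d"]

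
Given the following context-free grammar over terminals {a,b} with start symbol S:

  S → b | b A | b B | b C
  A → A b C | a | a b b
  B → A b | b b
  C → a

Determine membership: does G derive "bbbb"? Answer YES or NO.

Convert to CNF:
  S -> T0 A | T0 B | T0 C | b
  A -> A X2 | T1 X3 | a
  B -> A T0 | T0 T0
  C -> a
  T0 -> b
  T1 -> a
  X2 -> T0 C
  X3 -> T0 T0

CYK table (by increasing span):
  [0..0]={S,T0}  "b"  orig:{S}
  [1..1]={S,T0}  "b"  orig:{S}
  [2..2]={S,T0}  "b"  orig:{S}
  [3..3]={S,T0}  "b"  orig:{S}
  [0..1]={B,X3}  "bb"  orig:{B}
  [1..2]={B,X3}  "bb"  orig:{B}
  [2..3]={B,X3}  "bb"  orig:{B}
  [0..2]={S}  "bbb"
  [1..3]={S}  "bbb"
  [0..3]=∅  "bbbb"

S ∉ T[0,3] ⇒ NO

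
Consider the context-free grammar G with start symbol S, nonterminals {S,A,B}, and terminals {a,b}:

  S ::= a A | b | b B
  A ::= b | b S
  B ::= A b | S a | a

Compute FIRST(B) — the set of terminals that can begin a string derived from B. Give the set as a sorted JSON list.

FIRST iteration:
[1]
  A via A→b: +{b}
  B via B→A b: +{b}
  B via B→a: +{a}
  S via S→a A: +{a}
  S via S→b: +{b}
  FIRST(S)={a,b}  FIRST(A)={b}  FIRST(B)={a,b}
[2] (no change)
  FIRST(S)={a,b}  FIRST(A)={b}  FIRST(B)={a,b}

FIRST(B) = ["a", "b"]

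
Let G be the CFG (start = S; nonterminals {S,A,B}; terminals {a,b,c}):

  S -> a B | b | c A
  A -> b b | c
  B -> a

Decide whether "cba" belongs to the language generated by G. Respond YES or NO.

CNF form of G:
  S -> T1 B | T2 A | b
  A -> T0 T0 | c
  B -> a
  T0 -> b
  T1 -> a
  T2 -> c

Fill CYK table bottom-up:
  T[0,0] 'c' = {A,T2}  orig:{A}
  T[1,1] 'b' = {S,T0}  orig:{S}
  T[2,2] 'a' = {B,T1}  orig:{B}
  T[0,1] 'cb' = ∅
  T[1,2] 'ba' = ∅
  T[0,2] 'cba' = ∅

S ∉ T[0,2] ⇒ NO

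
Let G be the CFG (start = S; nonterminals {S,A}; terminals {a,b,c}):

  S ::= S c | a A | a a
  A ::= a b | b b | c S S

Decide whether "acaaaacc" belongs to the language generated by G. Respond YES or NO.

Convert to CNF:
  S -> S T2 | T0 A | T0 T0
  A -> T0 T1 | T1 T1 | T2 X3
  T0 -> a
  T1 -> b
  T2 -> c
  X3 -> S S

CYK fill:
  T[0,0] 'a' = {T0}  orig:{}
  T[1,1] 'c' = {T2}  orig:{}
  T[2,2] 'a' = {T0}  orig:{}
  T[3,3] 'a' = {T0}  orig:{}
  T[4,4] 'a' = {T0}  orig:{}
  T[5,5] 'a' = {T0}  orig:{}
  T[6,6] 'c' = {T2}  orig:{}
  T[7,7] 'c' = {T2}  orig:{}
  T[0,1] 'ac' = ∅
  T[1,2] 'ca' = ∅
  T[2,3] 'aa' = {S}
  T[3,4] 'aa' = {S}
  T[4,5] 'aa' = {S}
  T[5,6] 'ac' = ∅
  T[6,7] 'cc' = ∅
  T[0,2] 'aca' = ∅
  T[1,3] 'caa' = ∅
  T[2,4] 'aaa' = ∅
  T[3,5] 'aaa' = ∅
  T[4,6] 'aac' = {S}
  T[5,7] 'acc' = ∅
  T[0,3] 'acaa' = ∅
  T[1,4] 'caaa' = ∅
  T[2,5] 'aaaa' = {X3}  orig:{}
  T[3,6] 'aaac' = ∅
  T[4,7] 'aacc' = {S}
  T[0,4] 'acaaa' = ∅
  T[1,5] 'caaaa' = {A}
  T[2,6] 'aaaac' = {X3}  orig:{}
  T[3,7] 'aaacc' = ∅
  T[0,5] 'acaaaa' = {S}
  T[1,6] 'caaaac' = {A}
  T[2,7] 'aaaacc' = {X3}  orig:{}
  T[0,6] 'acaaaac' = {S}
  T[1,7] 'caaaacc' = {A}
  T[0,7] 'acaaaacc' = {S}

S ∈ T[0,7] ⇒ YES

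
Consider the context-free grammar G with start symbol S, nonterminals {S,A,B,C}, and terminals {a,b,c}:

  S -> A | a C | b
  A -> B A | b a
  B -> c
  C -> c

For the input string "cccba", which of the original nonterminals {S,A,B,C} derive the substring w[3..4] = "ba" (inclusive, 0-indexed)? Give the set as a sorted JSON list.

Convert to CNF:
  S -> B A | T0 T1 | T1 C | b
  A -> B A | T0 T1
  B -> c
  C -> c
  T0 -> b
  T1 -> a

CYK fill (cells [i..j] with 3 ≤ i ≤ j ≤ 4 only):
  T[3,3] 'b' = {S,T0}  orig:{S}
  T[4,4] 'a' = {T1}  orig:{}
  T[3,4] 'ba' = {A,S}

Original NTs in T[3,4] deriving "ba": ["A", "S"]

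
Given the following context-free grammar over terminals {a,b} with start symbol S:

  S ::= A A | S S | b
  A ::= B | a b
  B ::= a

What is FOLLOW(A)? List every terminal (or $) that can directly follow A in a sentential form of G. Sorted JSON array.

FIRST sets, iterate to fixpoint:
iter 1:
  A via A→a b: +{a}
  B via B→a: +{a}
  S via S→A A: +{a}
  S via S→b: +{b}
  S: {a,b}  A: {a}  B: {a}
iter 2: (no change)
  S: {a,b}  A: {a}  B: {a}

FOLLOW iteration:
seed FOLLOW(S) with $
[1]
  S→A A: FOLLOW(A) ⊇ FIRST(A) = {a}; new: +{a}
  S→A A: FOLLOW(A) ⊇ FOLLOW(S) ⊇ {$}; new: +{$}
  S→S S: FOLLOW(S) ⊇ FIRST(S) = {a,b}; new: +{a,b}
  FOLLOW[S]={$,a,b}  FOLLOW[A]={$,a}  FOLLOW[B]={}
[2]
  A→B: FOLLOW(B) ⊇ FOLLOW(A) ⊇ {$,a}; new: +{$,a}
  S→A A: FOLLOW(A) ⊇ FOLLOW(S) ⊇ {$,a,b}; new: +{b}
  FOLLOW[S]={$,a,b}  FOLLOW[A]={$,a,b}  FOLLOW[B]={$,a}
[3]
  A→B: FOLLOW(B) ⊇ FOLLOW(A) ⊇ {$,a,b}; new: +{b}
  FOLLOW[S]={$,a,b}  FOLLOW[A]={$,a,b}  FOLLOW[B]={$,a,b}
[4] — fixpoint
  FOLLOW[S]={$,a,b}  FOLLOW[A]={$,a,b}  FOLLOW[B]={$,a,b}

FOLLOW(A) = ["$", "a", "b"]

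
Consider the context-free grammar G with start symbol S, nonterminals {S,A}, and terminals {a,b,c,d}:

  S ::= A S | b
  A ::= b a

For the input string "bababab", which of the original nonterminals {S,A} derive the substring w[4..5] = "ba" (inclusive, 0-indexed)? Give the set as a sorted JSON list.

CNF form of G:
  S -> A S | b
  A -> T0 T1
  T0 -> b
  T1 -> a

Fill CYK table bottom-up — only the sub-triangle for w[4..5]:
  T[4,4] 'b' = {S,T0}  orig:{S}
  T[5,5] 'a' = {T1}  orig:{}
  T[4,5] 'ba' = {A}

Original NTs in T[4,5] deriving "ba": ["A"]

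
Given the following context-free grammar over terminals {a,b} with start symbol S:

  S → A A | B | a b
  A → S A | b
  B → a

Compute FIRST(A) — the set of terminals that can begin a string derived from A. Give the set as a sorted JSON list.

FIRST sets, iterate to fixpoint:
pass 1:
  A via A→b: +{b}
  B via B→a: +{a}
  S via S→A A: +{b}
  S via S→B: +{a}
  S: {a,b}  A: {b}  B: {a}
pass 2:
  A via A→S A: +{a}
  S: {a,b}  A: {a,b}  B: {a}
pass 3: (no change)
  S: {a,b}  A: {a,b}  B: {a}

FIRST(A) = ["a", "b"]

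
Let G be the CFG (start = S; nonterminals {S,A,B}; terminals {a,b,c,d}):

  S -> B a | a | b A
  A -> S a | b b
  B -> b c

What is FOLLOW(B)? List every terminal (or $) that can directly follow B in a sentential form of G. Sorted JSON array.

Compute FIRST by fixpoint:
pass 1:
  A via A→b b: +{b}
  B via B→b c: +{b}
  S via S→B a: +{b}
  S via S→a: +{a}
  FIRST[S]={a,b}  FIRST[A]={b}  FIRST[B]={b}
pass 2:
  A via A→S a: +{a}
  FIRST[S]={a,b}  FIRST[A]={a,b}  FIRST[B]={b}
pass 3: done
  FIRST[S]={a,b}  FIRST[A]={a,b}  FIRST[B]={b}

Compute FOLLOW by fixpoint:
FOLLOW(S) := {$}
[1]
  A→S a: FOLLOW(S) ⊇ FIRST(a) = {a}; new: +{a}
  S→B a: FOLLOW(B) ⊇ FIRST(a) = {a}; new: +{a}
  S→b A: FOLLOW(A) ⊇ FOLLOW(S) ⊇ {$,a}; new: +{$,a}
  FOLLOW(S)={$,a}  FOLLOW(A)={$,a}  FOLLOW(B)={a}
[2] (no change)
  FOLLOW(S)={$,a}  FOLLOW(A)={$,a}  FOLLOW(B)={a}

FOLLOW(B) = ["a"]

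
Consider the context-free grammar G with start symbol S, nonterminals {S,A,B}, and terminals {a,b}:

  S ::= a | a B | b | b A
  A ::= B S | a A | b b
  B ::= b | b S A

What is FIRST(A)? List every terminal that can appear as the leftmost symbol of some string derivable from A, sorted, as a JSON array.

FIRST iteration:
pass 1:
  A via A→a A: +{a}
  A via A→b b: +{b}
  B via B→b: +{b}
  S via S→a: +{a}
  S via S→b: +{b}
  S: {a,b}  A: {a,b}  B: {b}
pass 2: — fixpoint
  S: {a,b}  A: {a,b}  B: {b}

FIRST(A) = ["a", "b"]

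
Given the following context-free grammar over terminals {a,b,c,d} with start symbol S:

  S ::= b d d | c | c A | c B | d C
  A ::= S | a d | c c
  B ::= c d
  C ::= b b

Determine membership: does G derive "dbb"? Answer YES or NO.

Convert to CNF:
  S -> T1 C | T2 X5 | T3 A | T3 B | c
  A -> T0 T1 | T1 C | T2 X4 | T3 A | T3 B | T3 T3 | c
  B -> T3 T1
  C -> T2 T2
  T0 -> a
  T1 -> d
  T2 -> b
  T3 -> c
  X4 -> T1 T1
  X5 -> T1 T1

CYK fill:
  T[0,0] 'd' = {T1}  orig:{}
  T[1,1] 'b' = {T2}  orig:{}
  T[2,2] 'b' = {T2}  orig:{}
  T[0,1] 'db' = ∅
  T[1,2] 'bb' = {C}
  T[0,2] 'dbb' = {A,S}

S ∈ T[0,2] ⇒ YES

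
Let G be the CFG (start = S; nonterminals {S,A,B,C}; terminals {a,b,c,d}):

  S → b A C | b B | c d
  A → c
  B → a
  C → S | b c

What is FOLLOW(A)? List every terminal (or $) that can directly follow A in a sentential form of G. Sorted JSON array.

FIRST iteration:
round 1:
  A via A→c: +{c}
  B via B→a: +{a}
  C via C→b c: +{b}
  S via S→b A C: +{b}
  S via S→c d: +{c}
  FIRST[S]={b,c}  FIRST[A]={c}  FIRST[B]={a}  FIRST[C]={b}
round 2:
  C via C→S: +{c}
  FIRST[S]={b,c}  FIRST[A]={c}  FIRST[B]={a}  FIRST[C]={b,c}
round 3: — fixpoint
  FIRST[S]={b,c}  FIRST[A]={c}  FIRST[B]={a}  FIRST[C]={b,c}

Compute FOLLOW by fixpoint:
FOLLOW(S) := {$}
iter 1:
  S→b A C: FOLLOW(A) ⊇ FIRST(C) = {b,c}; new: +{b,c}
  S→b A C: FOLLOW(C) ⊇ FOLLOW(S) ⊇ {$}; new: +{$}
  S→b B: FOLLOW(B) ⊇ FOLLOW(S) ⊇ {$}; new: +{$}
  FOLLOW(S)={$}  FOLLOW(A)={b,c}  FOLLOW(B)={$}  FOLLOW(C)={$}
iter 2: (no change)
  FOLLOW(S)={$}  FOLLOW(A)={b,c}  FOLLOW(B)={$}  FOLLOW(C)={$}

FOLLOW(A) = ["b", "c"]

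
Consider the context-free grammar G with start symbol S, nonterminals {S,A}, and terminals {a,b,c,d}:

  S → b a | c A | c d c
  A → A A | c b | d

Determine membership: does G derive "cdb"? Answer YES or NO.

CNF form of G:
  S -> T0 A | T0 X4 | T1 T2
  A -> A A | T0 T1 | d
  T0 -> c
  T1 -> b
  T2 -> a
  T3 -> d
  X4 -> T3 T0

CYK table (by increasing span):
  T[0,0] 'c' = {T0}  orig:{}
  T[1,1] 'd' = {A,T3}  orig:{A}
  T[2,2] 'b' = {T1}  orig:{}
  T[0,1] 'cd' = {S}
  T[1,2] 'db' = ∅
  T[0,2] 'cdb' = ∅

S ∉ T[0,2] ⇒ NO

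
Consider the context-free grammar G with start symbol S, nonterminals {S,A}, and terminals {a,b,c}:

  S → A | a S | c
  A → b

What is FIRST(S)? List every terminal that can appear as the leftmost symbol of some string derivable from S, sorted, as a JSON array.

Compute FIRST by fixpoint:
pass 1:
  A via A→b: +{b}
  S via S→A: +{b}
  S via S→a S: +{a}
  S via S→c: +{c}
  FIRST[S]={a,b,c}  FIRST[A]={b}
pass 2: — fixpoint
  FIRST[S]={a,b,c}  FIRST[A]={b}

FIRST(S) = ["a", "b", "c"]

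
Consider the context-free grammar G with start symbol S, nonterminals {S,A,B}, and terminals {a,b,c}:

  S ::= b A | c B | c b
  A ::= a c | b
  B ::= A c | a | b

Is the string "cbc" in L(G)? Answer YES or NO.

CNF form of G:
  S -> T1 B | T1 T2 | T2 A
  A -> T0 T1 | b
  B -> A T1 | a | b
  T0 -> a
  T1 -> c
  T2 -> b

CYK fill:
  [0..0]={T1}  "c"  orig:{}
  [1..1]={A,B,T2}  "b"  orig:{A,B}
  [2..2]={T1}  "c"  orig:{}
  [0..1]={S}  "cb"
  [1..2]={B}  "bc"
  [0..2]={S}  "cbc"

S ∈ T[0,2] ⇒ YES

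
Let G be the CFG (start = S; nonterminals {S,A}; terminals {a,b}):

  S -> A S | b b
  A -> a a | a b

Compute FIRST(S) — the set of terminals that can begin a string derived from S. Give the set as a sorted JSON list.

FIRST sets, iterate to fixpoint:
round 1:
  A via A→a a: +{a}
  S via S→A S: +{a}
  S via S→b b: +{b}
  FIRST[S]={a,b}  FIRST[A]={a}
round 2: (stable)
  FIRST[S]={a,b}  FIRST[A]={a}

FIRST(S) = ["a", "b"]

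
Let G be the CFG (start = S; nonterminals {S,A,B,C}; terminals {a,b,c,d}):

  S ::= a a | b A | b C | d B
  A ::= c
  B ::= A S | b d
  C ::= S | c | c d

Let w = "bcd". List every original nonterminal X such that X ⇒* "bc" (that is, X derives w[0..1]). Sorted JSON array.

CNF form of G:
  S -> T0 A | T0 C | T1 B | T2 T2
  A -> c
  B -> A S | T0 T1
  C -> T0 A | T0 C | T1 B | T2 T2 | T3 T1 | c
  T0 -> b
  T1 -> d
  T2 -> a
  T3 -> c

CYK table (by increasing span) — only the sub-triangle for w[0..1]:
  [0..0]={T0}  "b"  orig:{}
  [1..1]={A,C,T3}  "c"  orig:{A,C}
  [0..1]={C,S}  "bc"

Original NTs in T[0,1] deriving "bc": ["C", "S"]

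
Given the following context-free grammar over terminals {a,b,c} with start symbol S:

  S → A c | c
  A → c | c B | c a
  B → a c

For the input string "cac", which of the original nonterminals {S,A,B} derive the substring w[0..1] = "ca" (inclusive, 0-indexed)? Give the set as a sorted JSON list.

CNF form of G:
  S -> A T0 | c
  A -> T0 B | T0 T1 | c
  B -> T1 T0
  T0 -> c
  T1 -> a

CYK table (by increasing span) — only the sub-triangle for w[0..1]:
  [0..0]={A,S,T0}  "c"  orig:{A,S}
  [1..1]={T1}  "a"  orig:{}
  [0..1]={A}  "ca"

Original NTs in T[0,1] deriving "ca": ["A"]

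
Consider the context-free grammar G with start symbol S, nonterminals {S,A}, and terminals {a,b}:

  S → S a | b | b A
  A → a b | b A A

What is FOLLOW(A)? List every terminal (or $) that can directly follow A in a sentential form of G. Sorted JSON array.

FIRST sets, iterate to fixpoint:
round 1:
  A via A→a b: +{a}
  A via A→b A A: +{b}
  S via S→b: +{b}
  S: {b}  A: {a,b}
round 2: (stable)
  S: {b}  A: {a,b}

FOLLOW iteration:
FOLLOW(S) := {$}
round 1:
  A→b A A: FOLLOW(A) ⊇ FIRST(A) = {a,b}; new: +{a,b}
  S→S a: FOLLOW(S) ⊇ FIRST(a) = {a}; new: +{a}
  S→b A: FOLLOW(A) ⊇ FOLLOW(S) ⊇ {$,a}; new: +{$}
  FOLLOW(S)={$,a}  FOLLOW(A)={$,a,b}
round 2: (stable)
  FOLLOW(S)={$,a}  FOLLOW(A)={$,a,b}

FOLLOW(A) = ["$", "a", "b"]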